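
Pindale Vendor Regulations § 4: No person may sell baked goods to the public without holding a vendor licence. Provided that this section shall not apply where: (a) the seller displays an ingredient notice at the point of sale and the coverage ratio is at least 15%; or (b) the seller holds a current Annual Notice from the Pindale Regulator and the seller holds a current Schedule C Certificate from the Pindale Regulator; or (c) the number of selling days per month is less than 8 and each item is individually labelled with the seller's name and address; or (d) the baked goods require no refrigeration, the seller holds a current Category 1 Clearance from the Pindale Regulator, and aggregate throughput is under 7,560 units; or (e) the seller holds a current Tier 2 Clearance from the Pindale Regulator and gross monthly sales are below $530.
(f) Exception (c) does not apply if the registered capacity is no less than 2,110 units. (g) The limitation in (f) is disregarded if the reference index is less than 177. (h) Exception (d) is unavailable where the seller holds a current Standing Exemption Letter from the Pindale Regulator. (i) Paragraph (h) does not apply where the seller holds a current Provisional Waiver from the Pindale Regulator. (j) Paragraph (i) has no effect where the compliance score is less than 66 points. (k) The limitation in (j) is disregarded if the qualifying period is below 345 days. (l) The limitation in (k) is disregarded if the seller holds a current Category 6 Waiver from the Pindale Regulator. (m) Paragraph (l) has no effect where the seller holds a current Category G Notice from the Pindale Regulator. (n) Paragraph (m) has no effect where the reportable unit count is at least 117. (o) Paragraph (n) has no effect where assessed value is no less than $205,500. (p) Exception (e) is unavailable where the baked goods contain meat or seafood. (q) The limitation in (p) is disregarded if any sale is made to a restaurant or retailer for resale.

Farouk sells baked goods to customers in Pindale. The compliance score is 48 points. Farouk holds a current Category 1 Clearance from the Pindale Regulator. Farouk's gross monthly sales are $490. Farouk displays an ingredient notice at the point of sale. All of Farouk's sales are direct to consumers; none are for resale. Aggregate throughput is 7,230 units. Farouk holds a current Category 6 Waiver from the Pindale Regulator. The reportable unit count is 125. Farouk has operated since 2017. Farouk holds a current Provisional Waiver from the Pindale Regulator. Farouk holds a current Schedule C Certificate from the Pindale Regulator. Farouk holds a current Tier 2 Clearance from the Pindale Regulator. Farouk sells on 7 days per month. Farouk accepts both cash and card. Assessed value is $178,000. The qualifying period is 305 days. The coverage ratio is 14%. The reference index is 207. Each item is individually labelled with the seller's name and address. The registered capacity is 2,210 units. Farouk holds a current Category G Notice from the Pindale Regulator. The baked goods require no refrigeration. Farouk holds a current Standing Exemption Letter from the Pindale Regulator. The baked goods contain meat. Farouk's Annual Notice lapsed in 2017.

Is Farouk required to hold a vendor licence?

Yes — Farouk must hold a vendor licence.

Exception (a) fails — the coverage ratio is 14%, short of 15%.
Exception (b) fails — no current Annual Notice is held.
Exception (c) is satisfied on its face — the number of selling days per month is 7, less than the 8 limit; items are individually labelled. But: (f) applies — the registered capacity is 2,210 units, meeting the 2,110 units threshold. (g), which would lift (f), is inapplicable — the reference index is 207, not less than 177. (c) is therefore removed.
All of (d)'s requirements are met (the baked goods are shelf-stable; a current Category 1 Clearance is held; aggregate throughput is 7,230 units, under the 7,560 units limit). But applying paragraphs (h)–(o): (h) is triggered — a current Standing Exemption Letter is held. (i) operates (a current Provisional Waiver is held), but is overridden by (j): (j) operates against (i): the compliance score is 48 points, less than the 66 points limit. (k) would limit (j) — the qualifying period is 305 days, below the 345 days limit — but (l) sets (k) aside: (l) operates against (k): a current Category 6 Waiver is held. (m) would limit (l) — a current Category G Notice is held — but (n) sets (m) aside: (n) operates against (m): the reportable unit count is 125, meeting the 117 threshold. (o) is not engaged (assessed value is $178,000, short of $205,500), so (n) stands. Exception (d) does not apply.
Exception (e) is satisfied on its face — a current Tier 2 Clearance is held; gross monthly sales are $490, below the $530 limit. But applying paragraphs (p)–(q): (p) is triggered — the baked goods contain meat. (q) is inapplicable (no sales are for resale), so (p) stands. Exception (e) does not apply.
No exception displaces § 4.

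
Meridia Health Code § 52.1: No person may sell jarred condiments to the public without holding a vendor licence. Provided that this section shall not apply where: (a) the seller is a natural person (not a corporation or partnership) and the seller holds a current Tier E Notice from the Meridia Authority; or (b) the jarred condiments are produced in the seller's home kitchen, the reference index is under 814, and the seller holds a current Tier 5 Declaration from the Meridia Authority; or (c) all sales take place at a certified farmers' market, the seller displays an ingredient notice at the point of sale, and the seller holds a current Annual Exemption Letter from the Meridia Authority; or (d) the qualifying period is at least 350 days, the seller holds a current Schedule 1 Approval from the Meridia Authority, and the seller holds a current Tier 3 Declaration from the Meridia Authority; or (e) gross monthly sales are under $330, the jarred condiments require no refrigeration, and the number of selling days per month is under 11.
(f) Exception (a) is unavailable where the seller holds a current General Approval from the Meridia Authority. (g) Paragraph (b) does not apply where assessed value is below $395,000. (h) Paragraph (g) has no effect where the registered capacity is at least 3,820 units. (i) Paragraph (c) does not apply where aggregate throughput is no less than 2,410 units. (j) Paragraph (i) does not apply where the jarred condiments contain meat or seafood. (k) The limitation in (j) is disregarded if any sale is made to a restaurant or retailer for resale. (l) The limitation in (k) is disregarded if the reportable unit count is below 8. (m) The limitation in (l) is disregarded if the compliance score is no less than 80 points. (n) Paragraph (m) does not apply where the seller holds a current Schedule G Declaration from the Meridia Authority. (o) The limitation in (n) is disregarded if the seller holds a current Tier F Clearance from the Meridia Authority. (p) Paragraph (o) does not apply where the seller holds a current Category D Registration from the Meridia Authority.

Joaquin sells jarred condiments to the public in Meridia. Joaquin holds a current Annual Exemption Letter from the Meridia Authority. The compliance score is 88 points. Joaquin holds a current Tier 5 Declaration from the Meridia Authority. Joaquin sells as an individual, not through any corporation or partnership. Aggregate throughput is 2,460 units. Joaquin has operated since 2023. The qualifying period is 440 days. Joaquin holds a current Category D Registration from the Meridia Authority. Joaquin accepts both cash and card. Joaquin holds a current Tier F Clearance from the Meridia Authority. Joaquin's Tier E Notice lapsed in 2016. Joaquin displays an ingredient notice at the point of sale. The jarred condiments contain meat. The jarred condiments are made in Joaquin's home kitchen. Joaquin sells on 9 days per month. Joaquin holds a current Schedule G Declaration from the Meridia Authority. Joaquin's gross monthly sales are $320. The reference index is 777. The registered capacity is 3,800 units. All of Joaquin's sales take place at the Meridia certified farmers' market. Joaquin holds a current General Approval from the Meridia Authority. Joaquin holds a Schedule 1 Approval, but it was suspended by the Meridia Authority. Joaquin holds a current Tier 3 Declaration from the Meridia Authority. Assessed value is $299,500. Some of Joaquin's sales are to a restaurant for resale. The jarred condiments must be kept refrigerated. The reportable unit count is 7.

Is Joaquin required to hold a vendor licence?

Exception (a) requires that the seller holds a current Tier E Notice from the Meridia Authority; but there is no Tier E Notice in force, so (a) is unavailable.
Exception (b): the jarred condiments are home-kitchen produced; the reference index is 777, under the 814 limit; a current Tier 5 Declaration is held — every condition holds. But: (g) is engaged — assessed value is $299,500, below the $395,000 limit. (h) does not operate here (the registered capacity is 3,800 units, short of 3,820 units), so (g) stands. Exception (b) does not apply.
Exception (c)'s conditions are all satisfied: all sales are at a certified farmers' market; an ingredient notice is displayed; a current Annual Exemption Letter is held. Under paragraphs (i)–(p): (i) applies (aggregate throughput is 2,460 units, meeting the 2,410 units threshold), but is displaced by (j): (j) operates — the jarred condiments contain meat. (k) would limit (j) — some sales are to a restaurant for resale — but (l) sets (k) aside: (l) operates against (k): the reportable unit count is 7, below the 8 limit. (m) operates (the compliance score is 88 points, meeting the 80 points threshold), but yields to (n): (n) is engaged — a current Schedule G Declaration is held. (o) would limit (n) — a current Tier F Clearance is held — but (p) sets (o) aside: (p) operates against (o): a current Category D Registration is held. So (c) applies.
Exception (d) does not apply: the Schedule 1 Approval is not current.
Exception (e) fails — the jarred condiments require refrigeration.

No — exception (c) applies; Joaquin is not required to hold a vendor licence.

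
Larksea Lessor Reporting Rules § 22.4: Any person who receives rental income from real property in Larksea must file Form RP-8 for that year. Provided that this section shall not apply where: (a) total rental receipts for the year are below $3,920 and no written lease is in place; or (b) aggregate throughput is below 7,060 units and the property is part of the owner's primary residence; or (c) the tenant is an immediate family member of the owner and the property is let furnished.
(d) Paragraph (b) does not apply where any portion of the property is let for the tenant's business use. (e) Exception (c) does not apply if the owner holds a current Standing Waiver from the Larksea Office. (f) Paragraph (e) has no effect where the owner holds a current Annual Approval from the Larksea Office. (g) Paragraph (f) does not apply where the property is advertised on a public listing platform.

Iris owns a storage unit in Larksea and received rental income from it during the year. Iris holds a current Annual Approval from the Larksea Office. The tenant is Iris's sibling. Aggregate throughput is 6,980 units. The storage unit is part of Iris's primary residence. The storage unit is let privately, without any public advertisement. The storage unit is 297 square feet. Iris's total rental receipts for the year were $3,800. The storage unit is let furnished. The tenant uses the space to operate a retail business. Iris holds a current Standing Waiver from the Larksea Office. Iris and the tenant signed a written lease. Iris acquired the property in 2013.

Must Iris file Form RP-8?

No — exception (c) applies; Iris is not required to file Form RP-8.

Exception (a) requires that no written lease is in place; but a written lease is in place, so (a) is unavailable.
Exception (b): aggregate throughput is 6,980 units, below the 7,060 units limit; the storage unit is part of the primary residence — every condition holds. However, paragraph (d) must be considered: (d) is engaged — the space is let for business use. (b) is therefore removed.
Exception (c) is satisfied on its face — the tenant is an immediate family member; the property is let furnished. Considering the limiting provisions: (e) would limit (c) — a current Standing Waiver is held — but (f) sets (e) aside: (f) is engaged — a current Annual Approval is held. (g), which would lift (f), is inapplicable — the property is let privately without advertisement. (c) remains available.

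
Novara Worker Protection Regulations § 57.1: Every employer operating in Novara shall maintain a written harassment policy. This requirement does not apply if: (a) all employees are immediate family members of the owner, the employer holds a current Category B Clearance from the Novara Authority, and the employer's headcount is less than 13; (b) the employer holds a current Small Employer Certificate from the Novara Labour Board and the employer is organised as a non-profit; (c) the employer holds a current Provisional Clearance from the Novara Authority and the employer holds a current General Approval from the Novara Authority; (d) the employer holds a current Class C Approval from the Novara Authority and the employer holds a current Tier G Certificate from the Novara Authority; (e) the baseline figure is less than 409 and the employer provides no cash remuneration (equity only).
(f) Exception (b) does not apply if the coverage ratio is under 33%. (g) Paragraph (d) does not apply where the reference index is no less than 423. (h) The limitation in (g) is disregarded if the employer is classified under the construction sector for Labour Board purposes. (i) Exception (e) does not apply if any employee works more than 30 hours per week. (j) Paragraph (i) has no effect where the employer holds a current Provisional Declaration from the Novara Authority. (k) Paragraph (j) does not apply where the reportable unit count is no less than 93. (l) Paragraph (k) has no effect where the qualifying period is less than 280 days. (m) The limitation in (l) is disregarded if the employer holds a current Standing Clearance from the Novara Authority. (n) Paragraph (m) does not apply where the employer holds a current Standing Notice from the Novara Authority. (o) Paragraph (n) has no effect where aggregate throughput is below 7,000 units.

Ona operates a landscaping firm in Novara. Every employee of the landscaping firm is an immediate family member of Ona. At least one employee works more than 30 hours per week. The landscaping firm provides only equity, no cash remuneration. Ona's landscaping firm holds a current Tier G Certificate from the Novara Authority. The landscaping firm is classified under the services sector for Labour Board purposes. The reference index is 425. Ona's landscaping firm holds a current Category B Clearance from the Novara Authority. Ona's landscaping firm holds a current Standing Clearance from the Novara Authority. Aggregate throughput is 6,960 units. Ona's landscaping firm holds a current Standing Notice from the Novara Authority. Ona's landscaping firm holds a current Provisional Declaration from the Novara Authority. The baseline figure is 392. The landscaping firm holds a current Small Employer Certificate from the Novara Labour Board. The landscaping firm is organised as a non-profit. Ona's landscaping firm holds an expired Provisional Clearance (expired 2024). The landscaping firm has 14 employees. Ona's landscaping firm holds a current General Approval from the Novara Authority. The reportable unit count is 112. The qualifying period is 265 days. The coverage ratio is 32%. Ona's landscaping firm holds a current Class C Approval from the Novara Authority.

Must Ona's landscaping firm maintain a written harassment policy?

Yes — Ona's landscaping firm must maintain a written harassment policy.

Exception (a) fails — the employer's headcount is 14, not less than 13.
All of (b)'s requirements are met (a current Small Employer Certificate is held; the employer is a non-profit). However, paragraph (f) must be considered: (f) applies — the coverage ratio is 32%, under the 33% limit. (b) is therefore removed.
Exception (c) does not apply: no current Provisional Clearance is held.
Exception (d): a current Class C Approval is held; a current Tier G Certificate is held — every condition holds. However, paragraphs (g)–(h) must be considered: (g) operates against (d): the reference index is 425, meeting the 423 threshold. (h) does not operate here (the landscaping firm is classified under the services sector), so (g) stands. (d) is therefore removed.
Exception (e)'s conditions are all satisfied: the baseline figure is 392, less than the 409 limit; remuneration is equity-only. But: (i) is engaged — at least one employee exceeds 30 hours/week. (j) applies (a current Provisional Declaration is held), but is overridden by (k): (k) operates against (j): the reportable unit count is 112, meeting the 93 threshold. (l) would limit (k) — the qualifying period is 265 days, less than the 280 days limit — but (m) sets (l) aside: (m) operates against (l): a current Standing Clearance is held. (n) operates (a current Standing Notice is held), but is set aside by (o): (o) operates against (n): aggregate throughput is 6,960 units, below the 7,000 units limit. Exception (e) does not apply.
Every exception is unavailable, so the rule governs.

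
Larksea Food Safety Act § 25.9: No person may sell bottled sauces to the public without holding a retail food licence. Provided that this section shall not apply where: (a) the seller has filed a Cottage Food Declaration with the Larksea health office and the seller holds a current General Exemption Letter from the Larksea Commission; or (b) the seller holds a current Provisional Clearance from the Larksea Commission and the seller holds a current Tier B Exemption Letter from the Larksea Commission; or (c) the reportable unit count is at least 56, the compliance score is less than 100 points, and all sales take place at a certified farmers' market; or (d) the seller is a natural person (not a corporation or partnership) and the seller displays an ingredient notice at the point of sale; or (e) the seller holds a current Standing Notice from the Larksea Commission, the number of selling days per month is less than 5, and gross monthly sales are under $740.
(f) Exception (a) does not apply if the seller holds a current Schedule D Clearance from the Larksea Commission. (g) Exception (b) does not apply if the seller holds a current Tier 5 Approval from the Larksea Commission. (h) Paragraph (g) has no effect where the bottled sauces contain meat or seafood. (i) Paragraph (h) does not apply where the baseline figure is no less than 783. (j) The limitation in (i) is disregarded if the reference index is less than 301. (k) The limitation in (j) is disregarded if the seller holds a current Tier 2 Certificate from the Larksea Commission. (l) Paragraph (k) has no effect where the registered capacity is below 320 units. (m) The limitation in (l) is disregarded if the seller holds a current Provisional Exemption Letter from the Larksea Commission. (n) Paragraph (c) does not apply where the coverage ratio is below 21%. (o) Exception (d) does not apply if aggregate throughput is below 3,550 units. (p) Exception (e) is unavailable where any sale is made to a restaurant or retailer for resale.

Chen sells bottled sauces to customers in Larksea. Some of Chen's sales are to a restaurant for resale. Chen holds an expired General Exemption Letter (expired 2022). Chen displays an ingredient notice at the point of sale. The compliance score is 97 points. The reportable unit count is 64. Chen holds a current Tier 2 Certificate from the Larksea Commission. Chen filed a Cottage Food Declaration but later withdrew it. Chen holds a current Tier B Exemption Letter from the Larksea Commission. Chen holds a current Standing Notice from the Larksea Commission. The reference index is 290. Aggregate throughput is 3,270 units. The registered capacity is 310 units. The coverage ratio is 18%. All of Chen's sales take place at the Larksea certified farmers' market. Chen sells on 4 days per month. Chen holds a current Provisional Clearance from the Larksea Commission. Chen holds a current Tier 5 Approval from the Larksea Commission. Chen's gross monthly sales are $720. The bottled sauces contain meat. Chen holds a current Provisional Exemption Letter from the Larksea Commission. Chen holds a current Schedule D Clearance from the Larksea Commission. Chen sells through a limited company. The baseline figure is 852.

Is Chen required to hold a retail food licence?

Yes — Chen must hold a retail food licence.

Exception (a) does not apply: the Cottage Food Declaration was withdrawn.
Exception (b)'s conditions are all satisfied: a current Provisional Clearance is held; a current Tier B Exemption Letter is held. However, paragraphs (g)–(m) must be considered: (g) operates — a current Tier 5 Approval is held. (h) would limit (g) — the bottled sauces contain meat — but (i) sets (h) aside: (i) operates against (h): the baseline figure is 852, meeting the 783 threshold. (j) is engaged (the reference index is 290, less than the 301 limit), but yields to (k): (k) operates against (j): a current Tier 2 Certificate is held. (l) operates (the registered capacity is 310 units, below the 320 units limit), but is overridden by (m): (m) operates against (l): a current Provisional Exemption Letter is held. Exception (b) does not apply.
Exception (c)'s conditions are all satisfied: the reportable unit count is 64, meeting the 56 threshold; the compliance score is 97 points, less than the 100 points limit; all sales are at a certified farmers' market. But applying paragraph (n): (n) operates against (c): the coverage ratio is 18%, below the 21% limit. Exception (c) does not apply.
Exception (d) does not apply: the seller operates through a limited company.
Exception (e): a current Standing Notice is held; the number of selling days per month is 4, less than the 5 limit; gross monthly sales are $720, under the $740 limit — every condition holds. Turning to paragraph (p): (p) operates against (e): some sales are to a restaurant for resale. Exception (e) does not apply.
No exception is made out. Chen falls within the general rule.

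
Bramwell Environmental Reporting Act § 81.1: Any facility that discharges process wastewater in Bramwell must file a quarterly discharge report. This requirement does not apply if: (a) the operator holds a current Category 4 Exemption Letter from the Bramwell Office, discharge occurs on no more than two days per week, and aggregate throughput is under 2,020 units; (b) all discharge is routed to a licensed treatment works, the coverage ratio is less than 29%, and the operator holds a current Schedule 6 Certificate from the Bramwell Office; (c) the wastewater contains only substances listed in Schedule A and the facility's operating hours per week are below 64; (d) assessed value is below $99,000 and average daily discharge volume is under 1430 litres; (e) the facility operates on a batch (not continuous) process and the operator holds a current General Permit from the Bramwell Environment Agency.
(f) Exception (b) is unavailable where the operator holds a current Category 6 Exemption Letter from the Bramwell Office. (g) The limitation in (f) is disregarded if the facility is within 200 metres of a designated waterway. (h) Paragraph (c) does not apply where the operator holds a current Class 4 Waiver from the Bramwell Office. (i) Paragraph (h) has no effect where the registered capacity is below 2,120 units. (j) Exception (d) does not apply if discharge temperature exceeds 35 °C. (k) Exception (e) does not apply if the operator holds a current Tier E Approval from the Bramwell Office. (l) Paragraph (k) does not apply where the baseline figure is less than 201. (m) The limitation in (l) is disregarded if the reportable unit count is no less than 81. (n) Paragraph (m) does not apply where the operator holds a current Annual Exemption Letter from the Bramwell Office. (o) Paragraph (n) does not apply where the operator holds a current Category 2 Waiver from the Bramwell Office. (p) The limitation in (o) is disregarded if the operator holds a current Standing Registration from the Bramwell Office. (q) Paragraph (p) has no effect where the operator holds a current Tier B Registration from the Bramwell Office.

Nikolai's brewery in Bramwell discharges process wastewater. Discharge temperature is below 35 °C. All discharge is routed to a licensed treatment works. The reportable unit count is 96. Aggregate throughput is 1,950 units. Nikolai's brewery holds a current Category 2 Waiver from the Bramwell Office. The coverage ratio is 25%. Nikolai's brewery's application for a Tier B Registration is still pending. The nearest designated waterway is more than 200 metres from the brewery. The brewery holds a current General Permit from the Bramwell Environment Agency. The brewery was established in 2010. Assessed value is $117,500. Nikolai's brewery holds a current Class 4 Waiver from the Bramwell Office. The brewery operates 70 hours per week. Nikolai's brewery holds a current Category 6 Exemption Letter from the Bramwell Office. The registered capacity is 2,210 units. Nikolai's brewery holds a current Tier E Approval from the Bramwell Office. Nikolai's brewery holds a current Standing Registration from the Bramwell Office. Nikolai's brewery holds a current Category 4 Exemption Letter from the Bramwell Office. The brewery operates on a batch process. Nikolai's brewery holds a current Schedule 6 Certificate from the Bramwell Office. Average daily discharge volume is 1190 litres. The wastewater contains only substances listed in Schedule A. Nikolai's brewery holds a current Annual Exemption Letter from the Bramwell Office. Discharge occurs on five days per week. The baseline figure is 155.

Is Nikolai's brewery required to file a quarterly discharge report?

Exception (a) does not apply: discharge occurs on five days per week.
Exception (b) is satisfied on its face — discharge is routed to a licensed treatment works; the coverage ratio is 25%, less than the 29% limit; a current Schedule 6 Certificate is held. But applying paragraphs (f)–(g): (f) is engaged — a current Category 6 Exemption Letter is held. (g), which would lift (f), is inapplicable — the brewery is more than 200 m from any designated waterway. Exception (b) does not apply.
Exception (c) requires that the facility's operating hours per week are below 64; but the facility's operating hours per week are 70, not below 64, so (c) is unavailable.
Exception (d) fails — assessed value is $117,500, not below $99,000.
All of (e)'s requirements are met (the facility operates on a batch process; a current General Permit is held). Considering the limiting provisions: (k) would limit (e) — a current Tier E Approval is held — but (l) sets (k) aside: (l) is triggered — the baseline figure is 155, less than the 201 limit. (m) applies (the reportable unit count is 96, meeting the 81 threshold), but is overridden by (n): (n) operates — a current Annual Exemption Letter is held. (o) would limit (n) — a current Category 2 Waiver is held — but (p) sets (o) aside: (p) operates — a current Standing Registration is held. (q) is not engaged (there is no Tier B Registration in force), so (p) stands. Exception (e) stands.

No — exception (e) applies; Nikolai's brewery is not required to file a quarterly discharge report.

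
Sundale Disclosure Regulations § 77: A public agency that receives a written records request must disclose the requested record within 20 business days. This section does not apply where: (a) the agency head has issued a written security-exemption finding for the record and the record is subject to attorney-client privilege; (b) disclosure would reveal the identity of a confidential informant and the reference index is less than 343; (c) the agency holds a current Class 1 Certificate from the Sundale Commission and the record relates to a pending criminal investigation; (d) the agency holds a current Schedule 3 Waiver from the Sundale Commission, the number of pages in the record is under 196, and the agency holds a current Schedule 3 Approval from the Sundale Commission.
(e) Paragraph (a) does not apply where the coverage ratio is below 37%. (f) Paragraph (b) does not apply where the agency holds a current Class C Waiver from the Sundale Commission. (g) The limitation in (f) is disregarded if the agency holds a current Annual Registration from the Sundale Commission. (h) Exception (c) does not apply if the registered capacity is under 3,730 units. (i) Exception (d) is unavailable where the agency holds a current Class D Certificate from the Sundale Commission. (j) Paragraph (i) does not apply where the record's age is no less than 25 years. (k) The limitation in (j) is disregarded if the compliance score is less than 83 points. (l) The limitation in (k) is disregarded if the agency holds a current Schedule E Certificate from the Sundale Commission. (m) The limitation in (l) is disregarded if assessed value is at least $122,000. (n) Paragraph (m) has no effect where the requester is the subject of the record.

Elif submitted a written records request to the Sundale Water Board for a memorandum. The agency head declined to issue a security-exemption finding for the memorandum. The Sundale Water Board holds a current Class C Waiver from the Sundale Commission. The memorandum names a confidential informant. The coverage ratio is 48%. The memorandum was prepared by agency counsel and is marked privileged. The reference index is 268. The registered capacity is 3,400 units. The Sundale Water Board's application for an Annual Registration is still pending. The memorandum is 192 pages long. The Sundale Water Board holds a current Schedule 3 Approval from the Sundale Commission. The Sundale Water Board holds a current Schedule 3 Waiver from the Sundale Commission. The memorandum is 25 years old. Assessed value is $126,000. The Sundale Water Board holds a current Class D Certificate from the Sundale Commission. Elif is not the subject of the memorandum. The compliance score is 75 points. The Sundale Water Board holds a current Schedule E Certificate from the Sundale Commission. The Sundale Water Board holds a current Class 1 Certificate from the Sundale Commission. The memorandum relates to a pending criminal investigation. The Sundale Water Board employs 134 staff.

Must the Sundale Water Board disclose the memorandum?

Exception (a) requires that the agency head has issued a written security-exemption finding for the record; but the agency head declined to issue a security-exemption finding, so (a) is unavailable.
All of (b)'s requirements are met (the memorandum names a confidential informant; the reference index is 268, less than the 343 limit). However, paragraphs (f)–(g) must be considered: (f) is engaged — a current Class C Waiver is held. (g) does not operate here (no current Annual Registration is held), so (f) stands. Exception (b) does not apply.
Exception (c): a current Class 1 Certificate is held; the memorandum relates to a pending investigation — every condition holds. However, paragraph (h) must be considered: (h) operates against (c): the registered capacity is 3,400 units, under the 3,730 units limit. Exception (c) does not apply.
Exception (d)'s conditions are all satisfied: a current Schedule 3 Waiver is held; the number of pages in the record is 192, under the 196 limit; a current Schedule 3 Approval is held. But applying paragraphs (i)–(n): (i) operates against (d): a current Class D Certificate is held. (j) is engaged (the record's age is 25 years, meeting the 25 years threshold), but is displaced by (k): (k) is triggered — the compliance score is 75 points, less than the 83 points limit. (l) is engaged (a current Schedule E Certificate is held), but yields to (m): (m) operates against (l): assessed value is $126,000, meeting the $122,000 threshold. (n) is not triggered (Elif is not the subject of the memorandum), so (m) stands. (d) is therefore removed.
No exception displaces § 77.

Yes — the Sundale Water Board must disclose the memorandum.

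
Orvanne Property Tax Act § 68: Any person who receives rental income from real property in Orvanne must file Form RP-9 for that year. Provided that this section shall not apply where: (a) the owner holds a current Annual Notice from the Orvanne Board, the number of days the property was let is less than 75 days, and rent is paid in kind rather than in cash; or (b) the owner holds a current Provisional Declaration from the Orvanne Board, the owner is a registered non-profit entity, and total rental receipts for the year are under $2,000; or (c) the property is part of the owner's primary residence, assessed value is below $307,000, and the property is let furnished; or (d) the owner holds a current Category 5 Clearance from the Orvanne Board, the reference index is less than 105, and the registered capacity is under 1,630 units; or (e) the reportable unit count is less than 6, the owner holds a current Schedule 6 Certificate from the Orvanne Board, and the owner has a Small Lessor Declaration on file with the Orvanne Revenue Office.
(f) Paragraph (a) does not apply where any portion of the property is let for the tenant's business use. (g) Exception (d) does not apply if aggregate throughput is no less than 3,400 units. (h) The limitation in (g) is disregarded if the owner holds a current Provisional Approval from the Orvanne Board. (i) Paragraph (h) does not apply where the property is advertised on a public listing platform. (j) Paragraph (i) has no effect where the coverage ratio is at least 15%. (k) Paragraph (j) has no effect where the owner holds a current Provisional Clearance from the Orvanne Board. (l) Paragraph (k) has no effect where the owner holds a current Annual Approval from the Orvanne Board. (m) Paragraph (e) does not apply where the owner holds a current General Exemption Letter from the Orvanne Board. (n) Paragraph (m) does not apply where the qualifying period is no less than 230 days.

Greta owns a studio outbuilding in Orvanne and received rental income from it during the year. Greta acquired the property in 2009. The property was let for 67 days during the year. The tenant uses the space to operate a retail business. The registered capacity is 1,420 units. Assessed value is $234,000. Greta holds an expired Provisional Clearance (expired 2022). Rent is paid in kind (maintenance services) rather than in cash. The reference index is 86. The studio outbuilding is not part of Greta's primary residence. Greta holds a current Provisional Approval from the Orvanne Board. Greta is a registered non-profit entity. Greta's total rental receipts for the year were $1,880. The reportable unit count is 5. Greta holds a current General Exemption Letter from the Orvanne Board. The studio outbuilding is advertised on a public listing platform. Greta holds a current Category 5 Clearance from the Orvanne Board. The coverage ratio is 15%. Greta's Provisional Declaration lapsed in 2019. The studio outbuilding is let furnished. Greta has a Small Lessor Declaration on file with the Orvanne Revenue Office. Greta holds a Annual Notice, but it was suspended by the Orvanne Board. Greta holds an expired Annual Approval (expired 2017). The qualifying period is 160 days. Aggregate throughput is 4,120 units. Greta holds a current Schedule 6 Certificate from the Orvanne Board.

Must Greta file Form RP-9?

Exception (a) does not apply: the Annual Notice is not current.
Exception (b) requires that the owner holds a current Provisional Declaration from the Orvanne Board; but the Provisional Declaration is not current, so (b) is unavailable.
Exception (c) does not apply: the studio outbuilding is not part of the primary residence.
Exception (d)'s conditions are all satisfied: a current Category 5 Clearance is held; the reference index is 86, less than the 105 limit; the registered capacity is 1,420 units, under the 1,630 units limit. Applying paragraphs (g)–(l): (g) would limit (d) — aggregate throughput is 4,120 units, meeting the 3,400 units threshold — but (h) sets (g) aside: (h) is engaged — a current Provisional Approval is held. (i) would limit (h) — the property is publicly advertised — but (j) sets (i) aside: (j) is triggered — the coverage ratio is 15%, meeting the 15% threshold. (k), which would lift (j), does not operate here — the Provisional Clearance is not current. Exception (d) stands.
Exception (e): the reportable unit count is 5, less than the 6 limit; a current Schedule 6 Certificate is held; a Small Lessor Declaration is on file — every condition holds. But: (m) applies — a current General Exemption Letter is held. (n), which would lift (m), is not triggered — the qualifying period is 160 days, short of 230 days. (e) is therefore removed.

No — exception (d) applies; Greta is not required to file Form RP-9.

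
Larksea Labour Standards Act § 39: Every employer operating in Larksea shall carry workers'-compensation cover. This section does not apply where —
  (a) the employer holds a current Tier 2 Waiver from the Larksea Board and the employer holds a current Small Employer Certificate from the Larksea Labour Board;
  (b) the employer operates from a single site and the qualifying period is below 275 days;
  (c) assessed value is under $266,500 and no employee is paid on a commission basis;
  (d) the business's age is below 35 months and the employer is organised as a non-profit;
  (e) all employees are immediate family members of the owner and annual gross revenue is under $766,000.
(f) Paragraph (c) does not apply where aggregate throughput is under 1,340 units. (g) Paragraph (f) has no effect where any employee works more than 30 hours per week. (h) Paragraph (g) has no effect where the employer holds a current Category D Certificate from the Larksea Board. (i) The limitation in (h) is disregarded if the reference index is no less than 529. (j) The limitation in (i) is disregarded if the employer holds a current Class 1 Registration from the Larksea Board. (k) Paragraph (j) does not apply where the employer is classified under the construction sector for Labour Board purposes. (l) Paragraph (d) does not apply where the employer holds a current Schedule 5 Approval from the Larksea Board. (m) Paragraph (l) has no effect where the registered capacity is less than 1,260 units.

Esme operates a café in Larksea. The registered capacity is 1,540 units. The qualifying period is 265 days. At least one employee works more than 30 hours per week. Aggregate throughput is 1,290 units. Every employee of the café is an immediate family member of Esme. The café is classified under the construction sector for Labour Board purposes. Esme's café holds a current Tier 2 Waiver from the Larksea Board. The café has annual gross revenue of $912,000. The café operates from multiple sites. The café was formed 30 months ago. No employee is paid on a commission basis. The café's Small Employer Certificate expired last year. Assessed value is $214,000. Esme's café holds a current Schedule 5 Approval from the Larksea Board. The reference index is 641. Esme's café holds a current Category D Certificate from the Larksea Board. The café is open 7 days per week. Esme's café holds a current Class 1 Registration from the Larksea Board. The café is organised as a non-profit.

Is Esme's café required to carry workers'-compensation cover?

Exception (a) does not apply: the Small Employer Certificate has expired.
Exception (b) fails — the employer operates from multiple sites.
Exception (c)'s conditions are all satisfied: assessed value is $214,000, under the $266,500 limit; no employee is paid on commission. Applying paragraphs (f)–(k): (f) applies (aggregate throughput is 1,290 units, under the 1,340 units limit), but yields to (g): (g) applies — at least one employee exceeds 30 hours/week. (h) would limit (g) — a current Category D Certificate is held — but (i) sets (h) aside: (i) applies — the reference index is 641, meeting the 529 threshold. (j) is triggered (a current Class 1 Registration is held), but is overridden by (k): (k) applies — the café is classified under the construction sector. So (c) applies.
All of (d)'s requirements are met (the business's age is 30 months, below the 35 months limit; the employer is a non-profit). However, paragraphs (l)–(m) must be considered: (l) operates — a current Schedule 5 Approval is held. (m) is not engaged (the registered capacity is 1,540 units, not less than 1,260 units), so (l) stands. (d) is therefore removed.
Exception (e) requires that annual gross revenue is under $766,000; but annual gross revenue is $912,000, not under $766,000, so (e) is unavailable.

No — exception (c) applies; Esme's café is not required to carry workers'-compensation cover.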